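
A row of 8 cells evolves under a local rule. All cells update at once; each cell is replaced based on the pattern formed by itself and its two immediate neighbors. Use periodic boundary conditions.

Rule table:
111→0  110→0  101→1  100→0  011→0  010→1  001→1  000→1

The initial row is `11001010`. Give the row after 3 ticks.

00011111
01100000
10001111

10001111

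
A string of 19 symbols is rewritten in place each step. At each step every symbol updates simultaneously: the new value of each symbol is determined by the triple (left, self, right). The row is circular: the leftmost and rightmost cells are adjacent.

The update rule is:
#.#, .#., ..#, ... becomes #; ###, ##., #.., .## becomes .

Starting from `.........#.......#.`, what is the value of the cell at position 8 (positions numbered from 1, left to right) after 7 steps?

##########.#######.
..........#.......#
.##########.#######
#..........#.......
#.##########.######
.#..........#......
##.##########.#####
position 8 holds #

#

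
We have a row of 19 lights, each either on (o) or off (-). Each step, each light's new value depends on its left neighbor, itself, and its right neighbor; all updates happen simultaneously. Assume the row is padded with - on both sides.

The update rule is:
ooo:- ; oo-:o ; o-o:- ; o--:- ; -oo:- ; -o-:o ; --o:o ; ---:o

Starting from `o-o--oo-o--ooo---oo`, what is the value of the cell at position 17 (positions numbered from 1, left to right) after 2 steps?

o-o-o-o-o-o--o-oo-o
o-o-o-o-o-o-oo--o-o
position 17 holds o

o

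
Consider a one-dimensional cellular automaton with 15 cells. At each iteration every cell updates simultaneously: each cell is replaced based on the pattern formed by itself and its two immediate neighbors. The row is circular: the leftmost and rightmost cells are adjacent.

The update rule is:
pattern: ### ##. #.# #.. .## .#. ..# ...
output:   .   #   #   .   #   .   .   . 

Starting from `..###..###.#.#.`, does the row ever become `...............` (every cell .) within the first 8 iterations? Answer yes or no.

iteration 1: ..#.#..#.##.#..
iteration 2: ...#....####...
iteration 3: ........#..#...
iteration 4: ...............
all cells are . at iteration 4

yes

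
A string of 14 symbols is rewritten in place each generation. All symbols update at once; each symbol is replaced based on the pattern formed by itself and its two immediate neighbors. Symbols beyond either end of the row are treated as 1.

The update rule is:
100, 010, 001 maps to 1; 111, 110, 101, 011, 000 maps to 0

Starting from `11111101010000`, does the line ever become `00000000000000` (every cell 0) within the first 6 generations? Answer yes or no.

yes

generation 1: 00000001011001
generation 2: 10000011000110
generation 3: 01000100101000
generation 4: 01101111101101
generation 5: 00000000000000
all cells are 0 at generation 5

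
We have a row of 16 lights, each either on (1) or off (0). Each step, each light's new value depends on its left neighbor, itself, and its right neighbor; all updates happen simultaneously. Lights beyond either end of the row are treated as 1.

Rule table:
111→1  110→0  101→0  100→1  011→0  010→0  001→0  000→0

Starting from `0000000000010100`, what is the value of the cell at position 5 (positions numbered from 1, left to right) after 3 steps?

0

1000000000000010
0100000000000000
0010000000000000
position 5 holds 0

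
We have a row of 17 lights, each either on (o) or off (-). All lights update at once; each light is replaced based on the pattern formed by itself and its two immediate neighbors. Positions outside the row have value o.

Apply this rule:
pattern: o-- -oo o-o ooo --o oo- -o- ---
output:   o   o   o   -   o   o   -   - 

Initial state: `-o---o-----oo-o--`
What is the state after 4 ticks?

oooo-o-oo----ooo-

o-o-o-o---oooo-oo
oo-o-o-o-oo--ooo-
-oo-o-o-oooooo-oo
oooo-o-oo----ooo-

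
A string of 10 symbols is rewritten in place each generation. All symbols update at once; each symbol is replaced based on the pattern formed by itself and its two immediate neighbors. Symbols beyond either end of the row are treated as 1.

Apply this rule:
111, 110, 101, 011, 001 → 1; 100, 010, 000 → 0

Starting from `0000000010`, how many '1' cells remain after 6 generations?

0000000101
0000001011
0000010111
0000101111
0001011111
0010111111
count of 1: 7

7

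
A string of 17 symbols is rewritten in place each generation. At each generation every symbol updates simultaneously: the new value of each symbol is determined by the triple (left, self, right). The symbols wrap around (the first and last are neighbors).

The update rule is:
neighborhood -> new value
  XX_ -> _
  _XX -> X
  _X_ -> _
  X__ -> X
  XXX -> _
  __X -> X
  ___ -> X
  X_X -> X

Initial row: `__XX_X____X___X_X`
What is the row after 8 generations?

X_XX_XX_XX___XX_X

XXX_X_XXXX_XXX_X_
X__X_XX___XX__X_X
_XX_XX_XXXX_XX_XX
XX_XX_XX___XX_XX_
X_XX_XX_XXXX_XX_X
_XX_XX_XX___XX_XX
XX_XX_XX_XXXX_XX_
X_XX_XX_XX___XX_X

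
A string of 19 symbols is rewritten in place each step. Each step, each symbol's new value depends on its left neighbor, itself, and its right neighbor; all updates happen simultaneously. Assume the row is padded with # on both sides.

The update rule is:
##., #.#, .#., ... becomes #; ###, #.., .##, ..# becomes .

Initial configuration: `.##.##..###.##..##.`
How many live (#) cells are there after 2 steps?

#.##.#....##.#...##
##.###.##..###.#...
count of #: 11

11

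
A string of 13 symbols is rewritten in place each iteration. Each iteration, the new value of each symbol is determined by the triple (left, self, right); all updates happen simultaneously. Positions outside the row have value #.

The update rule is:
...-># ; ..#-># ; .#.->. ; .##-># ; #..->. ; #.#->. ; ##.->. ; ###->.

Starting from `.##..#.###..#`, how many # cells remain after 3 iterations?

5

.#..#..#...##
...#..#..###.
.##..#..##...
count of #: 5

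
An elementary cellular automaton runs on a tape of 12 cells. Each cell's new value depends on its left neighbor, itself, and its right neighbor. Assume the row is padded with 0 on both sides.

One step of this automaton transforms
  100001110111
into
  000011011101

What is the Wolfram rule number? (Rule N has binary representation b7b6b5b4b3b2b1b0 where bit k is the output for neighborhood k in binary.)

106

position 6: 111 → 0  (bit 7 = 0)
position 7: 110 → 1  (bit 6 = 1)
position 8: 101 → 1  (bit 5 = 1)
position 1: 100 → 0  (bit 4 = 0)
position 5: 011 → 1  (bit 3 = 1)
position 0: 010 → 0  (bit 2 = 0)
position 4: 001 → 1  (bit 1 = 1)
position 2: 000 → 0  (bit 0 = 0)
bits b7..b0 = 01101010 = 106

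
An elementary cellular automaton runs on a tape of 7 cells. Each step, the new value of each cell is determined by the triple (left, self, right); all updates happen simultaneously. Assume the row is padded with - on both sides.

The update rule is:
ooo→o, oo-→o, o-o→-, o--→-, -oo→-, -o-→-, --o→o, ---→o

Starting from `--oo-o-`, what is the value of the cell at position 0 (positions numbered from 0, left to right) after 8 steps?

step 1: oo-o---
step 2: -o---oo
step 3: o--oo-o
step 4: --o-o--
step 5: oo----o
step 6: -o-ooo-
step 7: o---oo-
step 8: --oo-o-
position 0 holds -

-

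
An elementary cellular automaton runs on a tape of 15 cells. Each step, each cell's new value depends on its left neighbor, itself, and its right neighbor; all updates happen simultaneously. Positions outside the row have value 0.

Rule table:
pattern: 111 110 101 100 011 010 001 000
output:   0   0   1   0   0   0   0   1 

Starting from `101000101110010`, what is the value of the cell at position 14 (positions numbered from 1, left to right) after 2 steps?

step 1: 010010010000000
step 2: 000000000111111
position 14 holds 1

1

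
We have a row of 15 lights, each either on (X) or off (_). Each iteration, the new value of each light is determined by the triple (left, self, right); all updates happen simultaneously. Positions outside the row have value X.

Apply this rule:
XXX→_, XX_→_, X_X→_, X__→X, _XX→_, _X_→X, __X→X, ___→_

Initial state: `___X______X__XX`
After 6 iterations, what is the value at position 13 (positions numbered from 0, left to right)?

X_XXX____XXXX__
_____X__X____XX
X___XXXXXX__X__
_X_X______XXXXX
_X_XX____X_____
_X___X__XXX___X
position 13 holds _

_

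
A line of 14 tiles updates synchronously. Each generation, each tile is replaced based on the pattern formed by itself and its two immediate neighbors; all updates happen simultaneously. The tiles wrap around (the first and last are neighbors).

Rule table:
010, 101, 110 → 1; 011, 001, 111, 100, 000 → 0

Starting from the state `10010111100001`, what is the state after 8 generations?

10011000100000
10001000100000
10001000100000  (fixed point — unchanged through generation 8)

10001000100000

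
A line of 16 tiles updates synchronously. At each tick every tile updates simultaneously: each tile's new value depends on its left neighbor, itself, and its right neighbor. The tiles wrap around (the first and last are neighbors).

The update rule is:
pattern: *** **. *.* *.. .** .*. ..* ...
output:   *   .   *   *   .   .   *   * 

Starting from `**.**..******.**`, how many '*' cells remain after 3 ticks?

8

*.*..**.****.*.*
.*.**..*.**.*.*.
*.*..**.*..*.*.*
count of *: 8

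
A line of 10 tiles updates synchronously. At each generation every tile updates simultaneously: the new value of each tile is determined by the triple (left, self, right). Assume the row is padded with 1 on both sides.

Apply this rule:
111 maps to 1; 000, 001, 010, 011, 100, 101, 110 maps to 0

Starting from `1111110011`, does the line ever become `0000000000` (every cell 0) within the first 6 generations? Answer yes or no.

yes

1111100001
1111000000
1110000000
1100000000
1000000000
0000000000
all cells are 0 at generation 6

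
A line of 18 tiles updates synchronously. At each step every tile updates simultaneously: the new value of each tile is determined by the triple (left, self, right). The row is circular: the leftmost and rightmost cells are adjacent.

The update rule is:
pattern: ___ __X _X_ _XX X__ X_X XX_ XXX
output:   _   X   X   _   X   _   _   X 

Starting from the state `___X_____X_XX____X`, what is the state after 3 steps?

X_XX_X_XXXX__XX__X

X_XXX___XX___X__XX
___X_X_X__X_XXXX_X
X_XX_X_XXXX__XX__X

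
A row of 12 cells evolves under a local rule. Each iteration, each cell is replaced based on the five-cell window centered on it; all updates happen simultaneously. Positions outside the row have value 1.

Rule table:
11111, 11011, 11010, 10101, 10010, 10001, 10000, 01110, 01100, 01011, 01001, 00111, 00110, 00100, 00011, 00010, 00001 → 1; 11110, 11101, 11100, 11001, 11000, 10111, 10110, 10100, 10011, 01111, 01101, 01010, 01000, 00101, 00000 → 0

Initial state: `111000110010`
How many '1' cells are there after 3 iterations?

7

100011110101
001110001110
001100111101
count of 1: 7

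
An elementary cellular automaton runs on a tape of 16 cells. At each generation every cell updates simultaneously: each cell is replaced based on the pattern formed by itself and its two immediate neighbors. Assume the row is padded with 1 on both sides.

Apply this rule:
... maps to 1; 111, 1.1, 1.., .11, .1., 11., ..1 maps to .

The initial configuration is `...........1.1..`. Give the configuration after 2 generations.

generation 1: .111111111......
generation 2: ...........1111.

...........1111.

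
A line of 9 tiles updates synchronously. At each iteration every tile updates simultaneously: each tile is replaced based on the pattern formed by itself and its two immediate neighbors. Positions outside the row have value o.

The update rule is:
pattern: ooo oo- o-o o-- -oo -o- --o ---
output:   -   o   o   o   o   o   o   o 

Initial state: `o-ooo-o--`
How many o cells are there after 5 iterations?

ooo-ooooo
--ooo----
ooo-ooooo  (repeats iteration 1; period 2)
iteration 5: ooo-ooooo
count of o: 8

8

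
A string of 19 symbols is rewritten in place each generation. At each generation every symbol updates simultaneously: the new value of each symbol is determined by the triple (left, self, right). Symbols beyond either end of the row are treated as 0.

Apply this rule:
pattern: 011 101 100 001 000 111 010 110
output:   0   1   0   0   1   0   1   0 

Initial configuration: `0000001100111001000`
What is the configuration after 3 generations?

1111100000000001011
0000001111111101100
1111100000000010001

1111100000000010001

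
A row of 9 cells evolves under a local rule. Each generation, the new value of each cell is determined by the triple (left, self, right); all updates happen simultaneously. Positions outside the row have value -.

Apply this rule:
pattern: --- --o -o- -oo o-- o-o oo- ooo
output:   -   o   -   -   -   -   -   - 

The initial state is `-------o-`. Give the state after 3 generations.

generation 1: ------o--
generation 2: -----o---
generation 3: ----o----

----o----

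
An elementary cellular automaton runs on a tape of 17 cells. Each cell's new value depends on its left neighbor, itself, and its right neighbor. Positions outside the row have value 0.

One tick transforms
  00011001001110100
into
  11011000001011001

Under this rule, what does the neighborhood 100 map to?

0

At position 5 the neighborhood is 100; the next row has 0 there.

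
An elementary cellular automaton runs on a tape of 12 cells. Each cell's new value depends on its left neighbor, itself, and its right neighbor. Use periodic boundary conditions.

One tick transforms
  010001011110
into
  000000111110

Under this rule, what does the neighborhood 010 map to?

At position 1 the neighborhood is 010; the next row has 0 there.

0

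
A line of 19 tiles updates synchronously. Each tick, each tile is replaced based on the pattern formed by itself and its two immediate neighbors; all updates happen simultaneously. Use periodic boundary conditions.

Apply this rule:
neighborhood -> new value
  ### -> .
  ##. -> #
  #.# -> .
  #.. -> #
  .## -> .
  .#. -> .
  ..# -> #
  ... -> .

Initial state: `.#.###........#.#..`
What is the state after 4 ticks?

...##.#.###.#...#..

#....##......#...#.
.#..#.##....#.#.#..
#.##...##..#.....#.
...##.#.###.#...#..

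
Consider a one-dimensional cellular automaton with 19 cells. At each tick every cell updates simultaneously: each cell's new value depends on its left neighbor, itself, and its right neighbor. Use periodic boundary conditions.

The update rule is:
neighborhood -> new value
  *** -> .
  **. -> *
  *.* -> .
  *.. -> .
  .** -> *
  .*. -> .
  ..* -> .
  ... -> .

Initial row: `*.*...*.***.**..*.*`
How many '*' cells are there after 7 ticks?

*.......*.*.**....*
*...........**....*
*...........**....*  (fixed point — unchanged through tick 7)
count of *: 4

4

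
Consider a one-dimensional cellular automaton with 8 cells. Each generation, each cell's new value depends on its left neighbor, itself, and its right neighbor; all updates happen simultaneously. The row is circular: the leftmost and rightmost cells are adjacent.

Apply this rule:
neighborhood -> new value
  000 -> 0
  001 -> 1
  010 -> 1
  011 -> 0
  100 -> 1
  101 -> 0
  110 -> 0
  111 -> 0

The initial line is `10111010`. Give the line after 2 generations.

10000010
11000110

11000110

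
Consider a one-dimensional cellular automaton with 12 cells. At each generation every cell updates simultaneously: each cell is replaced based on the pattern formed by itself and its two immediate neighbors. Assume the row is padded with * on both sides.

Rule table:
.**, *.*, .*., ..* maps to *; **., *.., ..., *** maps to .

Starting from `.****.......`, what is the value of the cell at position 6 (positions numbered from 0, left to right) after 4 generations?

**.........*
..........**
.........**.
........**.*
position 6 holds .

.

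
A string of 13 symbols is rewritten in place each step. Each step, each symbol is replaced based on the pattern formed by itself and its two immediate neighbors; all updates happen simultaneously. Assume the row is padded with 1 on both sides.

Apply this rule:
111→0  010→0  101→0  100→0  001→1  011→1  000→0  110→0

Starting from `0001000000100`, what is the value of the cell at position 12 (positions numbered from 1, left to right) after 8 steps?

0010000001001
0100000010011
0000000100110
0000001001100
0000010011001
0000100110011
0001001100110
0010011001100
position 12 holds 0

0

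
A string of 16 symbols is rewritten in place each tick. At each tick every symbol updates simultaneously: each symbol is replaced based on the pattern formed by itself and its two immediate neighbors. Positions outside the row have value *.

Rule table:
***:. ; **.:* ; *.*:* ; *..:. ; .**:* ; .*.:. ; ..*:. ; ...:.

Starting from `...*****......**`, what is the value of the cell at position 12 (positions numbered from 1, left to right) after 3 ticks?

.

...*...*......*.
...............*
...............*
position 12 holds .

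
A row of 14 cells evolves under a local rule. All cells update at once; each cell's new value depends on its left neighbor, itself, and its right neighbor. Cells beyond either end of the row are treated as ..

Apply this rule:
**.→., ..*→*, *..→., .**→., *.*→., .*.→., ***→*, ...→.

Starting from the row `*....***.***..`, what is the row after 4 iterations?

....*.*...*...
...*.....*....
..*.....*.....
.*.....*......

.*.....*......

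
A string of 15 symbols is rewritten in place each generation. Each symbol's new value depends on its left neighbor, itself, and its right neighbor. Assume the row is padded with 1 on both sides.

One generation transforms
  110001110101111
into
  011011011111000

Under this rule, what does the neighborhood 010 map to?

At position 9 the neighborhood is 010; the next row has 1 there.

1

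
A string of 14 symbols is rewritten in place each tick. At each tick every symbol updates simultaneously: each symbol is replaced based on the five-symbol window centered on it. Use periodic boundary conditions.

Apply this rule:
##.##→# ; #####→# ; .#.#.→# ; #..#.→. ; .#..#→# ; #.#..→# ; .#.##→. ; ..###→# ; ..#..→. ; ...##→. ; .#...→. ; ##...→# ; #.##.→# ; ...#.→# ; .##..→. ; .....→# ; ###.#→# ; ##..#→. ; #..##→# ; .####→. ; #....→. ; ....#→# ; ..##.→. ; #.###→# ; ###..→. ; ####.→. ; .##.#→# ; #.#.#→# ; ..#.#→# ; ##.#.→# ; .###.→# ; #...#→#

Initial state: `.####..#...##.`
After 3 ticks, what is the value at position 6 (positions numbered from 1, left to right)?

.

##.......#....
..#.#####...#.
###.#.#..###..
position 6 holds .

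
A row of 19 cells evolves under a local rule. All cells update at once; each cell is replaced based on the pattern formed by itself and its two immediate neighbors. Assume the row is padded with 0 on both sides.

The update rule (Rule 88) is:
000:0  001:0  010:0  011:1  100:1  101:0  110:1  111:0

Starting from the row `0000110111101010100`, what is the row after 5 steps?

0000001110010010000

0000110100100000010
0000110010010000001
0000111001001000000
0000101100100100000
0000001110010010000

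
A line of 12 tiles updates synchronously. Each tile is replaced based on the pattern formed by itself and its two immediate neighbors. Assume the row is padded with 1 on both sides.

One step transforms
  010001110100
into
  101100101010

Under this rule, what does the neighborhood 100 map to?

At position 2 the neighborhood is 100; the next row has 1 there.

1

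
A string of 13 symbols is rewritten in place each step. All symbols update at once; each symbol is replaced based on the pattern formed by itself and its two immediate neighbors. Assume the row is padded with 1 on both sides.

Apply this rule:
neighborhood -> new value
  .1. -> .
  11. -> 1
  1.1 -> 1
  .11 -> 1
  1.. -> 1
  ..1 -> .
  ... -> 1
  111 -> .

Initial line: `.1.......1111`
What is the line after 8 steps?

...111...11.1

1.111111.1...
111....11.11.
..1111.111111
1.1..111.....
11.1.1.11111.
.11.1.11...11
1111.11111.1.
...111...11.1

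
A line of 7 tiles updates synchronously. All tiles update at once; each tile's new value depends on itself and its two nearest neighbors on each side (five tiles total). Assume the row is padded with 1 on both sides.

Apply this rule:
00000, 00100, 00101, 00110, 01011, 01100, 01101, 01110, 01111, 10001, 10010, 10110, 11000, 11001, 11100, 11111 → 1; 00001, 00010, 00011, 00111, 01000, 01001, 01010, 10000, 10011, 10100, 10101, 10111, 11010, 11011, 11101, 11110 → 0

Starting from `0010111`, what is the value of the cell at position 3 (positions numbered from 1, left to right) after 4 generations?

1

generation 1: 1111011
generation 2: 1100001
generation 3: 0110000
generation 4: 0111000
position 3 holds 1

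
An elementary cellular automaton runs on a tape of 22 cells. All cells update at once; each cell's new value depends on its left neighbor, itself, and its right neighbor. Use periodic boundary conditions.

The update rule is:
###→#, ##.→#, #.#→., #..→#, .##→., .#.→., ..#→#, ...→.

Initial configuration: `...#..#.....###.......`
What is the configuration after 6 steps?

..#.##.#...#.###......
.#...#..#.#...###.....
#.#.#.##...#.#.###....
.......##.#.....###..#
#.....#.#..#...#.####.
.#...#...##.#.#...###.

.#...#...##.#.#...###.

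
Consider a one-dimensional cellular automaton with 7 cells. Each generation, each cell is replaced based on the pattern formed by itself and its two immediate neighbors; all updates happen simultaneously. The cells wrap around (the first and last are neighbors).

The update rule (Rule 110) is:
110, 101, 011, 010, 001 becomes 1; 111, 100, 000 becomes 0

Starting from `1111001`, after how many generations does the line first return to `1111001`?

generation 1: 0001011
generation 2: 0011111
generation 3: 0110001
generation 4: 1110011
generation 5: 0010110
generation 6: 0111110
generation 7: 1100010
generation 8: 1100111
generation 9: 0101100
generation 10: 1111100
generation 11: 1000101
generation 12: 1001111
generation 13: 1011000
generation 14: 1111001

14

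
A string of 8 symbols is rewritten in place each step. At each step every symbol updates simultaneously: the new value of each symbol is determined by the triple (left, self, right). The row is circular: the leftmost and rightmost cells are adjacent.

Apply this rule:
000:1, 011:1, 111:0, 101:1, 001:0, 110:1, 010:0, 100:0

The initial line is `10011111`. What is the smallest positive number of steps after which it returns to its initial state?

step 1: 10010000
step 2: 00000110
step 3: 11110110
step 4: 10011111

4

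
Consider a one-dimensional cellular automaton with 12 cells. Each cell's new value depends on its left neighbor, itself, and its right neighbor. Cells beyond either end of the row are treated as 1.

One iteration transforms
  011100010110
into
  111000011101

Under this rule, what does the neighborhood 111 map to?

1

At position 2 the neighborhood is 111; the next row has 1 there.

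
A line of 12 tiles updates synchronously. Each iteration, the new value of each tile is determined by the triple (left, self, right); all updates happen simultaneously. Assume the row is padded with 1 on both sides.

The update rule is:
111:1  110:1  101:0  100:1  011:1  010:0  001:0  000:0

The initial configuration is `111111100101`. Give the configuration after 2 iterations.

111111111001

111111110001
111111111001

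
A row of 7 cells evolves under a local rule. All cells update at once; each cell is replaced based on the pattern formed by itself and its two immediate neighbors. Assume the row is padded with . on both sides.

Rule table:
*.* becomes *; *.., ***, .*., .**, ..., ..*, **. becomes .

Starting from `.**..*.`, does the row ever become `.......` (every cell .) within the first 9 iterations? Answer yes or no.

iteration 1: .......
all cells are . at iteration 1

yes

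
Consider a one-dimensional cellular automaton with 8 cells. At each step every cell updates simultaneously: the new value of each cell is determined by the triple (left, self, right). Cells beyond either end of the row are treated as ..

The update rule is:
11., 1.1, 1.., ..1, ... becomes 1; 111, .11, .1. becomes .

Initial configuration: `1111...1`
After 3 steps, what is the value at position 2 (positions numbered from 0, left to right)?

step 1: ...1111.
step 2: 111...11
step 3: ..1111.1
position 2 holds 1

1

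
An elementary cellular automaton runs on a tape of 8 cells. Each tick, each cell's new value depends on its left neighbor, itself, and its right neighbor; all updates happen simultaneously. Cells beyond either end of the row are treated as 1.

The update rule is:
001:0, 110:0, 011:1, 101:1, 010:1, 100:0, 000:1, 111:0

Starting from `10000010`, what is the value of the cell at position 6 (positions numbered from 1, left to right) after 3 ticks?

00111011
00100110
00100101
position 6 holds 1

1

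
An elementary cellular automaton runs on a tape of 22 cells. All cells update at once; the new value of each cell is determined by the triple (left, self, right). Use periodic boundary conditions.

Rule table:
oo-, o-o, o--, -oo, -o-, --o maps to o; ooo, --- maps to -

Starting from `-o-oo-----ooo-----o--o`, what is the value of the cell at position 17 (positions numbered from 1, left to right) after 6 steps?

oooooo---oo-oo---ooooo
-----oo-ooooooo-oo----
----ooooo-----ooooo---
---oo---oo---oo---oo--
--oooo-oooo-oooo-oooo-
-oo--ooo--ooo--ooo--oo
position 17 holds o

o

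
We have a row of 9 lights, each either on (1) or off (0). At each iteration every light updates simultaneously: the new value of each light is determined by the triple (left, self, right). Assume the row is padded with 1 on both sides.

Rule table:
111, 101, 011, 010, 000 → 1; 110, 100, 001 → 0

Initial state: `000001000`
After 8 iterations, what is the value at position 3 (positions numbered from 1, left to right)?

1

011101010
111011111
110111111
101111111
011111111
111111111
111111111  (fixed point — unchanged through iteration 8)
position 3 holds 1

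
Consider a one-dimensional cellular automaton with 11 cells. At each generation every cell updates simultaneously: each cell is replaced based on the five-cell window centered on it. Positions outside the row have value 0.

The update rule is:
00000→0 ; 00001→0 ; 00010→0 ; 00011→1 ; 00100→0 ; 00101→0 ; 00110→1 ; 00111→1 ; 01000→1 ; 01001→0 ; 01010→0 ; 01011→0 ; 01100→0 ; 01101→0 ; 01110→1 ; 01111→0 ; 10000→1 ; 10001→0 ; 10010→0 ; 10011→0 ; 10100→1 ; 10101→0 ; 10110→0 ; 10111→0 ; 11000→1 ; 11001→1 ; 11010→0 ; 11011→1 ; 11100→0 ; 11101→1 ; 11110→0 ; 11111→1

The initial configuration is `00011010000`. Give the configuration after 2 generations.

01101011011

generation 1: 00110011100
generation 2: 01101011011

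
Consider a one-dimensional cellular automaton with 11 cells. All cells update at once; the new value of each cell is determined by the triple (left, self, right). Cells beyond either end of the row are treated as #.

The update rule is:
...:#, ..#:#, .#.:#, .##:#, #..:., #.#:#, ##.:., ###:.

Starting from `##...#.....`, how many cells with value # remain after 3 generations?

6

...###.####
.###..##...
##...##..##
count of #: 6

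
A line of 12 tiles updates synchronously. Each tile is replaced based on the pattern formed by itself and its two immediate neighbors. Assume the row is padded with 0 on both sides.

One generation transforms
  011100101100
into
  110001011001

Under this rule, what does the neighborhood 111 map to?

0

At position 2 the neighborhood is 111; the next row has 0 there.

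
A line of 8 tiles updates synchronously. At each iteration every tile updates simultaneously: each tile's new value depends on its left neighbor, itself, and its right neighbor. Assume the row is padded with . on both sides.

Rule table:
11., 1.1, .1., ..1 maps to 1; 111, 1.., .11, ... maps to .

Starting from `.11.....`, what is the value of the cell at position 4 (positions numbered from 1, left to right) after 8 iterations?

1.1.....
111.....
..1.....
.11.....  (repeats iteration 0; period 4)
iteration 8: .11.....
position 4 holds .

.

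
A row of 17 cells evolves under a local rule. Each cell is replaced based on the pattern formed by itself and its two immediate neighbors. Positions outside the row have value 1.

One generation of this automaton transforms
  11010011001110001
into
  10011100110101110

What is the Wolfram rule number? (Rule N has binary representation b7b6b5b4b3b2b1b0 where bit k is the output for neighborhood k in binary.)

position 0: 111 → 1  (bit 7 = 1)
position 1: 110 → 0  (bit 6 = 0)
position 2: 101 → 0  (bit 5 = 0)
position 4: 100 → 1  (bit 4 = 1)
position 6: 011 → 0  (bit 3 = 0)
position 3: 010 → 1  (bit 2 = 1)
position 5: 001 → 1  (bit 1 = 1)
position 14: 000 → 1  (bit 0 = 1)
bits b7..b0 = 10010111 = 151

151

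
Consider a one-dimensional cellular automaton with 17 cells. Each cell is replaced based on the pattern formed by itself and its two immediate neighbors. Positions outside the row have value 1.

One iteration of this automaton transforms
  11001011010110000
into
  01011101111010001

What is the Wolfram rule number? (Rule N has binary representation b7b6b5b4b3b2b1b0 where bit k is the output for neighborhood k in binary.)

position 0: 111 → 0  (bit 7 = 0)
position 1: 110 → 1  (bit 6 = 1)
position 5: 101 → 1  (bit 5 = 1)
position 2: 100 → 0  (bit 4 = 0)
position 6: 011 → 0  (bit 3 = 0)
position 4: 010 → 1  (bit 2 = 1)
position 3: 001 → 1  (bit 1 = 1)
position 14: 000 → 0  (bit 0 = 0)
bits b7..b0 = 01100110 = 102

102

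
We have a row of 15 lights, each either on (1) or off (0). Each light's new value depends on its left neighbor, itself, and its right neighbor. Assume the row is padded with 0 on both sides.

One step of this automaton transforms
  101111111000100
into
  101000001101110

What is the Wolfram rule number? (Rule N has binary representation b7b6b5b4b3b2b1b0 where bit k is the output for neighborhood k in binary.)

position 3: 111 → 0  (bit 7 = 0)
position 8: 110 → 1  (bit 6 = 1)
position 1: 101 → 0  (bit 5 = 0)
position 9: 100 → 1  (bit 4 = 1)
position 2: 011 → 1  (bit 3 = 1)
position 0: 010 → 1  (bit 2 = 1)
position 11: 001 → 1  (bit 1 = 1)
position 10: 000 → 0  (bit 0 = 0)
bits b7..b0 = 01011110 = 94

94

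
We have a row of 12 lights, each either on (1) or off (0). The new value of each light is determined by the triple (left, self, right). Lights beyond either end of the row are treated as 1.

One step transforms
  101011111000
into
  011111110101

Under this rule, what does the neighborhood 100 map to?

At position 9 the neighborhood is 100; the next row has 1 there.

1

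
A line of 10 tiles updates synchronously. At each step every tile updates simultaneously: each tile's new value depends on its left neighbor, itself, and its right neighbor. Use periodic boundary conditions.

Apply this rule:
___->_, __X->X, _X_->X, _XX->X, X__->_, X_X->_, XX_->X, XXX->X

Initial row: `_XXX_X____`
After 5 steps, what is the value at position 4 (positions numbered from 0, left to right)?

step 1: XXXX_X____
step 2: XXXX_X___X
step 3: XXXX_X__XX
step 4: XXXX_X_XXX
step 5: XXXX_X_XXX
position 4 holds _

_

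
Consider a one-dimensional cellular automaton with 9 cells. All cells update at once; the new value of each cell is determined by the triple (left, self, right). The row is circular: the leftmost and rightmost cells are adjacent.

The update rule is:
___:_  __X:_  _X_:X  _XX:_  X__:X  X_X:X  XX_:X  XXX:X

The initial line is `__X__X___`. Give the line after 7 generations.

generation 1: __XX_XX__
generation 2: ___XX_XX_
generation 3: ____XX_XX
generation 4: X____XX_X
generation 5: XX____XX_
generation 6: _XX____XX
generation 7: X_XX____X

X_XX____X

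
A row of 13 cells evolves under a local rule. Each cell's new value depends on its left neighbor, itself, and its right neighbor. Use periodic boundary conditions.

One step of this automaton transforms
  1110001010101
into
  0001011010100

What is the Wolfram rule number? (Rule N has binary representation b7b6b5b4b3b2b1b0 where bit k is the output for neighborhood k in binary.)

position 0: 111 → 0  (bit 7 = 0)
position 2: 110 → 0  (bit 6 = 0)
position 7: 101 → 0  (bit 5 = 0)
position 3: 100 → 1  (bit 4 = 1)
position 12: 011 → 0  (bit 3 = 0)
position 6: 010 → 1  (bit 2 = 1)
position 5: 001 → 1  (bit 1 = 1)
position 4: 000 → 0  (bit 0 = 0)
bits b7..b0 = 00010110 = 22

22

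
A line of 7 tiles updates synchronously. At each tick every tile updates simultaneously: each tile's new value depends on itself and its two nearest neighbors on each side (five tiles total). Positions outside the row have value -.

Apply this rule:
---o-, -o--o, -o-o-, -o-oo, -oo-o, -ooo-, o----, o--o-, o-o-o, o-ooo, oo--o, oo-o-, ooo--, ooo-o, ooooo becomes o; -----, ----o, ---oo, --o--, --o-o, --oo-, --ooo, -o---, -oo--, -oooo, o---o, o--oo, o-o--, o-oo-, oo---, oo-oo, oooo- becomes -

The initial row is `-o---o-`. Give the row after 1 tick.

o---o--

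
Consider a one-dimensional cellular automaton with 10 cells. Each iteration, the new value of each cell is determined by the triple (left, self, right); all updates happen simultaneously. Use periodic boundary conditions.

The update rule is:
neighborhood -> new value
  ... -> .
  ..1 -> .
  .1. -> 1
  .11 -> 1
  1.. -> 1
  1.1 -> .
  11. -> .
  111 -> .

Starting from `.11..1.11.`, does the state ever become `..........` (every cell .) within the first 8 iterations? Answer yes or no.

no

.1.1.1.1.1
.1.1.1.1.1  (fixed point — unchanged through iteration 8)
iteration 8 is .1.1.1.1.1, still not uniform .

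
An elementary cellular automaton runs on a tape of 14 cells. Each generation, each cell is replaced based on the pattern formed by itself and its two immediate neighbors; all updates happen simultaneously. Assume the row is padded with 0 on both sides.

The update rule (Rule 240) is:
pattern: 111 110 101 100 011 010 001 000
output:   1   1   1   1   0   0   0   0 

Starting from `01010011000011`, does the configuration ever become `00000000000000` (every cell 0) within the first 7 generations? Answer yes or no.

no

00101001100001
00010100110000
00001010011000
00000101001100
00000010100110
00000001010011
00000000101001
generation 7 is 00000000101001, still not uniform 0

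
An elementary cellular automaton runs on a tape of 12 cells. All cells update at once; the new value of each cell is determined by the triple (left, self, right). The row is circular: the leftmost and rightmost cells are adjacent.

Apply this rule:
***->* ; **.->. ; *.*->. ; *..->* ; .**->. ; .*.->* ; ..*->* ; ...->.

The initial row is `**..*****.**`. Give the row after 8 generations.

*.**.***...*
......*.*.*.
.....**.*.**
*...*...*...
**.***.***.*
*...*...*...  (repeats generation 4; period 2)
generation 8: *...*...*...

*...*...*...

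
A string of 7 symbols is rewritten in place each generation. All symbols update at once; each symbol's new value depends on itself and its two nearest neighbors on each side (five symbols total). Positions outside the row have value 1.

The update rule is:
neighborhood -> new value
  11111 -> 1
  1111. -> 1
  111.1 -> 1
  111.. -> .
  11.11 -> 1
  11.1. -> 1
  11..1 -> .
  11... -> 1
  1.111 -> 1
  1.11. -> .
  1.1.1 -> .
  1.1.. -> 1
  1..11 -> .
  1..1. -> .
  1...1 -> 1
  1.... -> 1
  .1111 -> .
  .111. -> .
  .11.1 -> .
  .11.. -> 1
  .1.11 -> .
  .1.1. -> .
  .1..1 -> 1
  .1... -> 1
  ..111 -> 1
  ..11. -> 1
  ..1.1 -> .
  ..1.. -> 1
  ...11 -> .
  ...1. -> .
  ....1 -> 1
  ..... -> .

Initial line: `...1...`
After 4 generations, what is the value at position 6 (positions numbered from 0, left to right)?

11.111.
1111.11
111111.
1111111
position 6 holds 1

1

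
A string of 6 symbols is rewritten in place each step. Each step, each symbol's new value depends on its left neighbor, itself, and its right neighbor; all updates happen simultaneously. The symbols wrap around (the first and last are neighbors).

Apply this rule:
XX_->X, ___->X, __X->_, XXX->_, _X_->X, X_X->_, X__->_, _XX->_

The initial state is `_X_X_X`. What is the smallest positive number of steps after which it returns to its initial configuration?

step 1: _X_X_X

1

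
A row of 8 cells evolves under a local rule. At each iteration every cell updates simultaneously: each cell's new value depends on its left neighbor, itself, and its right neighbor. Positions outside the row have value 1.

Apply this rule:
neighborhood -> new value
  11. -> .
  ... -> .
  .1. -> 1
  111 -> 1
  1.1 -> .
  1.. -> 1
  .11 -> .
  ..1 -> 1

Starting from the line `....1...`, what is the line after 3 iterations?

1..111.1
.11.1...
....11.1

....11.1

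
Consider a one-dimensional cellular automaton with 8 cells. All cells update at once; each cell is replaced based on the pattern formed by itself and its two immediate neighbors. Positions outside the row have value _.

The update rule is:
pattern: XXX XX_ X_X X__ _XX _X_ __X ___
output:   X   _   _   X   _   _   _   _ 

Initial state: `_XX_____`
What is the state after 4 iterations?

______X_

___X____
____X___
_____X__
______X_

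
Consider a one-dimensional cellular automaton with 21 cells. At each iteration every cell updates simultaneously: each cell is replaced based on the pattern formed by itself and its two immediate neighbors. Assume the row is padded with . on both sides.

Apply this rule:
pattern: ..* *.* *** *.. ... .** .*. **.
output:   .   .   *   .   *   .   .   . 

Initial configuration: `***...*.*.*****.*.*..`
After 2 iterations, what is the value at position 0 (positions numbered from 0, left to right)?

.

.*..*......***......*
......****..*..****..
position 0 holds .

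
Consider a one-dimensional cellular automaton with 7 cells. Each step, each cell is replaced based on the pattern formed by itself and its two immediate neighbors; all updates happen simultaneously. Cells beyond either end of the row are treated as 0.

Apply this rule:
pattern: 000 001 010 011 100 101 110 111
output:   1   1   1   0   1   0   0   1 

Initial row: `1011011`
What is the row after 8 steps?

1011101

1000000
1111111
0111110
1011101
1001001
1111111  (repeats step 2; period 4)
step 8: 1011101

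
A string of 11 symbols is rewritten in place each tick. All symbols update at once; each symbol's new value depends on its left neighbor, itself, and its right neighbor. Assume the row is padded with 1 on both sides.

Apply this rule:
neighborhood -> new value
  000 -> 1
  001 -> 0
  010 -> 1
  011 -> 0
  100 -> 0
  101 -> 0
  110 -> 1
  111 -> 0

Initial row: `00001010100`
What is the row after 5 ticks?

01101010100
00101010100
00101010100  (fixed point — unchanged through tick 5)

00101010100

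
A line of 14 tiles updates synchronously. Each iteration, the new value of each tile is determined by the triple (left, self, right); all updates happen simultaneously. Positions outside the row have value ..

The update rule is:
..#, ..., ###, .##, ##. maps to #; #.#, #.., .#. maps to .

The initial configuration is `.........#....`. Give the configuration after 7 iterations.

#########.####

#########..###
#########.####
#########.####  (fixed point — unchanged through iteration 7)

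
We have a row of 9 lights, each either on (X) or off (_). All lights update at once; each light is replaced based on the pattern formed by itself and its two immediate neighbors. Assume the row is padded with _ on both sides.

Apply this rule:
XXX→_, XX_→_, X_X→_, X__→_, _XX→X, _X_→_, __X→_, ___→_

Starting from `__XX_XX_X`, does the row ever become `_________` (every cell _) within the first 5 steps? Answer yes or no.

yes

__X__X___
_________
all cells are _ at step 2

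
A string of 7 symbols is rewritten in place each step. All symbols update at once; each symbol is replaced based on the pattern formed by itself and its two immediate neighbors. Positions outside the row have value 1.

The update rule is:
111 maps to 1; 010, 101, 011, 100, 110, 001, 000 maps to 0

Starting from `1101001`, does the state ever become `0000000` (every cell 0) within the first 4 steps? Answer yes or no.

yes

1000000
0000000
all cells are 0 at step 2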